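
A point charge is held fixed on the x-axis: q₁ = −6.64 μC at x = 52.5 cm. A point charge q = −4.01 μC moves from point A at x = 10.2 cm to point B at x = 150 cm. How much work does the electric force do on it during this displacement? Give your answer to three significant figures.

0.320 J

The work done by the electric force is W_field = −ΔU = −q(V_B − V_A) = q(V_A − V_B).
At A: distance to the source charge is 0.423 m; V_A = kq₁/r = -1.41×10⁵ V.
At B: distance to the source charge is 0.975 m; V_B = kq₁/r = -6.12×10⁴ V.
ΔV = V_B − V_A = 7.99×10⁴ V.
W_field = −qΔV = −(-4.01×10⁻⁶ C)(7.99×10⁴ V) = 0.320 J.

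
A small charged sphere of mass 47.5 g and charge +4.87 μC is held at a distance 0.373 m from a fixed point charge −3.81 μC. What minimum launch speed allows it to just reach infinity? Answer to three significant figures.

4.34 m/s

To just escape, total mechanical energy must reach zero at infinity: ½mv²_min + U = 0, so ½mv²_min = −U = |kQq|/r.
|U| = |kQq|/r = (8.99×10⁹ N·m²/C²)(3.81×10⁻⁶)(4.87×10⁻⁶)/(0.373) = 0.447 J.
v_min = √(2|U|/m) = √(2·0.447/0.0475) = 4.34 m/s.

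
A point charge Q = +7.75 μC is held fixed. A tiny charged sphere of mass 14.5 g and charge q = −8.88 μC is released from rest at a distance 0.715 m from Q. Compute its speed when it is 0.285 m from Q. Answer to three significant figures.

Only the electrostatic force acts, so mechanical energy is conserved: ½mv² = U₁ − U₂ = kQq(1/r₁ − 1/r₂).
U₁ − U₂ = (8.99×10⁹ N·m²/C²)(7.75×10⁻⁶ C)(-8.88×10⁻⁶ C)(1/0.715 − 1/0.285) = 1.31 J.
v = √(2·1.31/0.0145) = 13.4 m/s.

13.4 m/s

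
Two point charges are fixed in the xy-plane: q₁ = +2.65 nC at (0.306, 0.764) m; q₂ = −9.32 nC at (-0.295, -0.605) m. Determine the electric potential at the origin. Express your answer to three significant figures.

The total potential is the scalar sum of each charge's contribution, V = Σ kqᵢ/rᵢ.
Distances from the field point to each charge: r₁ = 0.823 m, r₂ = 0.673 m.
V = k[(2.65×10⁻⁹)/(0.823) + (-9.32×10⁻⁹)/(0.673)] = -95.5 V.

-95.5 V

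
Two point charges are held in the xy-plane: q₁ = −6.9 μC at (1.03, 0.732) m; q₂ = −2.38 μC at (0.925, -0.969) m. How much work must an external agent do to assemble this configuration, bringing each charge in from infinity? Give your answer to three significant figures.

The assembly work is the sum of pairwise potential energies, U = Σ_{i<j} kqᵢqⱼ/rᵢⱼ.
Pair separations: r₁₂ = 1.70 m.
U = (0.0866) = 0.0866 J.

0.0866 J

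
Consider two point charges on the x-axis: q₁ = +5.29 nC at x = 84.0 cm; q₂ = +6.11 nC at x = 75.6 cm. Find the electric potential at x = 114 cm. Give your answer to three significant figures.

The total potential is the scalar sum of each charge's contribution, V = Σ kqᵢ/rᵢ.
Distances from the field point to each charge: r₁ = 0.300 m, r₂ = 0.384 m.
V = k[(5.29×10⁻⁹)/(0.300) + (6.11×10⁻⁹)/(0.384)] = 302 V.

302 V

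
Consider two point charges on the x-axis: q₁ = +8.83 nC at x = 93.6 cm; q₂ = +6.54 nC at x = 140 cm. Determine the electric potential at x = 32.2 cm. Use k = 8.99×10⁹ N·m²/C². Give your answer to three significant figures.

184 V

Electric potential is a scalar, so the contributions from each charge add algebraically: V = Σ kqᵢ/rᵢ.
Distances from the field point to each charge: r₁ = 0.614 m, r₂ = 1.08 m.
V = k[(8.83×10⁻⁹)/(0.614) + (6.54×10⁻⁹)/(1.08)] = 184 V.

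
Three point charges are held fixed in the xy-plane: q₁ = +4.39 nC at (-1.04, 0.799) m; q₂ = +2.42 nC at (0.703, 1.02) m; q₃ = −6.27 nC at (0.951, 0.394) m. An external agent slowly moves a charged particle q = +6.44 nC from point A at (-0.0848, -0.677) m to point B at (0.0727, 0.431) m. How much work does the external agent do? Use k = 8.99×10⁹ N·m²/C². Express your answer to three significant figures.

-9.47×10⁻⁹ J

For quasistatic motion the external work equals the change in potential energy: W_ext = qΔV = q(V_B − V_A).
At A: distances to the source charges are 1.76 m, 1.87 m, 1.49 m; V_A = Σ kqᵢ/rᵢ = -3.76 V.
At B: distances to the source charges are 1.17 m, 0.863 m, 0.879 m; V_B = Σ kqᵢ/rᵢ = -5.23 V.
ΔV = V_B − V_A = -1.47 V.
W_ext = qΔV = (6.44×10⁻⁹ C)(-1.47 V) = -9.47×10⁻⁹ J.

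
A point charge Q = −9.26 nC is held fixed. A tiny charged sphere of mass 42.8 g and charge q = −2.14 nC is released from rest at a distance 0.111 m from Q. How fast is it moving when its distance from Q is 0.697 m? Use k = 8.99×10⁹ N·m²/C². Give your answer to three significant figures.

Only the electrostatic force acts, so mechanical energy is conserved: ½mv² = U₁ − U₂ = kQq(1/r₁ − 1/r₂).
U₁ − U₂ = (8.99×10⁹ N·m²/C²)(-9.26×10⁻⁹ C)(-2.14×10⁻⁹ C)(1/0.111 − 1/0.697) = 1.35×10⁻⁶ J.
v = √(2·1.35×10⁻⁶/0.0428) = 7.94×10⁻³ m/s.

7.94×10⁻³ m/s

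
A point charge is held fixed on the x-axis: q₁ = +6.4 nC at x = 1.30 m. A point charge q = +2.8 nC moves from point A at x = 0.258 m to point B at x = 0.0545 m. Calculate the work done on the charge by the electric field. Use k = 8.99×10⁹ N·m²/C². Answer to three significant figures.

2.53×10⁻⁸ J

The work done by the electric force is W_field = −ΔU = −q(V_B − V_A) = q(V_A − V_B).
At A: distance to the source charge is 1.04 m; V_A = kq₁/r = 55.2 V.
At B: distance to the source charge is 1.25 m; V_B = kq₁/r = 46.2 V.
ΔV = V_B − V_A = -9.02 V.
W_field = −qΔV = −(2.80×10⁻⁹ C)(-9.02 V) = 2.53×10⁻⁸ J.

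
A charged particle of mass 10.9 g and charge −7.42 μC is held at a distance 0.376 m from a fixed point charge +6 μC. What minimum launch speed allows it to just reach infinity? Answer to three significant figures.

14.0 m/s

To just escape, total mechanical energy must reach zero at infinity: ½mv²_min + U = 0, so ½mv²_min = −U = |kQq|/r.
|U| = |kQq|/r = (8.99×10⁹ N·m²/C²)(6.00×10⁻⁶)(7.42×10⁻⁶)/(0.376) = 1.06 J.
v_min = √(2|U|/m) = √(2·1.06/0.0109) = 14.0 m/s.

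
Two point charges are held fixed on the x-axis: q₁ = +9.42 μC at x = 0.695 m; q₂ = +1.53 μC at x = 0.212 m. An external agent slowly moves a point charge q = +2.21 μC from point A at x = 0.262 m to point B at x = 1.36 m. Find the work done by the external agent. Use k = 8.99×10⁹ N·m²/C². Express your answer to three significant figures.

-0.732 J

For quasistatic motion the external work equals the change in potential energy: W_ext = qΔV = q(V_B − V_A).
At A: distances to the source charges are 0.433 m, 0.0500 m; V_A = Σ kqᵢ/rᵢ = 4.71×10⁵ V.
At B: distances to the source charges are 0.665 m, 1.15 m; V_B = Σ kqᵢ/rᵢ = 1.39×10⁵ V.
ΔV = V_B − V_A = -3.31×10⁵ V.
W_ext = qΔV = (2.21×10⁻⁶ C)(-3.31×10⁵ V) = -0.732 J.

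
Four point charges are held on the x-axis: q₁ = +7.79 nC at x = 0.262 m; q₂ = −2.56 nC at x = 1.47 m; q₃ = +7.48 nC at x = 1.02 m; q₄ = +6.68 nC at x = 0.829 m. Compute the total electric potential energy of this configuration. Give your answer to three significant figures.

The work to assemble the configuration equals its total potential energy, U = Σ kqᵢqⱼ/rᵢⱼ over all pairs.
Pair separations: r₁₂ = 1.21 m, r₁₃ = 0.758 m, r₁₄ = 0.567 m, r₂₃ = 0.450 m, r₂₄ = 0.641 m, r₃₄ = 0.191 m.
Summing all 6 pair terms gives U = 3.10×10⁻⁶ J.

3.10×10⁻⁶ J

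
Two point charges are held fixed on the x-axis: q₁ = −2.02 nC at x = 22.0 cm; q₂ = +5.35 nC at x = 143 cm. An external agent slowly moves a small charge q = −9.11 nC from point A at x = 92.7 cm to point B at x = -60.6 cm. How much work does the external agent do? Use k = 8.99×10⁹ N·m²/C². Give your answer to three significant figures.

For quasistatic motion the external work equals the change in potential energy: W_ext = qΔV = q(V_B − V_A).
At A: distances to the source charges are 0.707 m, 0.503 m; V_A = Σ kqᵢ/rᵢ = 69.9 V.
At B: distances to the source charges are 0.826 m, 2.04 m; V_B = Σ kqᵢ/rᵢ = 1.64 V.
ΔV = V_B − V_A = -68.3 V.
W_ext = qΔV = (-9.11×10⁻⁹ C)(-68.3 V) = 6.22×10⁻⁷ J.

6.22×10⁻⁷ J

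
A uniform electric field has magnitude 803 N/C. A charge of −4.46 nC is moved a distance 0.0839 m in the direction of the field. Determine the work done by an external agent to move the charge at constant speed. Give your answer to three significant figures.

3.00×10⁻⁷ J

The potential change for a displacement 0.0839 m in the direction of the field is ΔV = −Ed = -67.4 V.
W_ext = qΔV = 3.00×10⁻⁷ J.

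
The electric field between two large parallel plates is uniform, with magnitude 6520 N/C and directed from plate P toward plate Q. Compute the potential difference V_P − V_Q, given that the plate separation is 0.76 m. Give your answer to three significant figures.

4960 V

In a uniform field, potential decreases in the direction of E: ΔV = −E·d for a displacement d parallel to E.
Going from Q to P is a displacement of 0.76 m opposite to the field, so V_P − V_Q = +Ed = 4960 V.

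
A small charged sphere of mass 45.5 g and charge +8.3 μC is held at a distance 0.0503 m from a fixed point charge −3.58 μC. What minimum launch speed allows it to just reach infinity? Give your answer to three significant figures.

15.3 m/s

To just escape, total mechanical energy must reach zero at infinity: ½mv²_min + U = 0, so ½mv²_min = −U = |kQq|/r.
|U| = |kQq|/r = (8.99×10⁹ N·m²/C²)(3.58×10⁻⁶)(8.30×10⁻⁶)/(0.0503) = 5.31 J.
v_min = √(2|U|/m) = √(2·5.31/0.0455) = 15.3 m/s.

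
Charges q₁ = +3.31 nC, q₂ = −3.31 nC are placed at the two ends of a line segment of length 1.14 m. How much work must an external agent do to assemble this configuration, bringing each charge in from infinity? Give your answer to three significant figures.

-8.64×10⁻⁸ J

The assembly work is the sum of pairwise potential energies, U = Σ_{i<j} kqᵢqⱼ/rᵢⱼ.
The separation is r = 1.14 m.
U = (-8.64×10⁻⁸) = -8.64×10⁻⁸ J.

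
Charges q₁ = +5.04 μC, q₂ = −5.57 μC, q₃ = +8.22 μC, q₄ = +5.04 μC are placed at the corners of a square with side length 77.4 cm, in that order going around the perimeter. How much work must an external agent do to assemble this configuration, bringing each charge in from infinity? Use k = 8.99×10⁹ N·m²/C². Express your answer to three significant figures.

The work to assemble the configuration equals its total potential energy, U = Σ kqᵢqⱼ/rᵢⱼ over all pairs.
The four side pairs have separation 0.774 m and the two diagonal pairs 1.09 m.
Summing all 6 pair terms gives U = 0.0281 J.

0.0281 J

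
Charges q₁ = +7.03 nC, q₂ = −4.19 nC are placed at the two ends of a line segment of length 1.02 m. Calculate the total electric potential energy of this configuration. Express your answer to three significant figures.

The work to assemble the configuration equals its total potential energy, U = Σ kqᵢqⱼ/rᵢⱼ over all pairs.
The separation is r = 1.02 m.
U = (-2.60×10⁻⁷) = -2.60×10⁻⁷ J.

-2.60×10⁻⁷ J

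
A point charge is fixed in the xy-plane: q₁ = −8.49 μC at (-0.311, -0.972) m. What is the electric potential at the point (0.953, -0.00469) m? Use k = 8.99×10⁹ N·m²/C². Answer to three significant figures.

-4.80×10⁴ V

Electric potential is a scalar, so the contributions from each charge add algebraically: V = Σ kqᵢ/rᵢ.
Distances from the field point to each charge: r₁ = 1.59 m.
V = k[(-8.49×10⁻⁶)/(1.59)] = -4.80×10⁴ V.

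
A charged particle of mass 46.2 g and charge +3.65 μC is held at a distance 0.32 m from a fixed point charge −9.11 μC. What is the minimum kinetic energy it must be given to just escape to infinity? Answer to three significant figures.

0.934 J

To just escape, total mechanical energy must reach zero at infinity: ½mv²_min + U = 0, so ½mv²_min = −U = |kQq|/r.
|U| = |kQq|/r = (8.99×10⁹ N·m²/C²)(9.11×10⁻⁶)(3.65×10⁻⁶)/(0.320) = 0.934 J.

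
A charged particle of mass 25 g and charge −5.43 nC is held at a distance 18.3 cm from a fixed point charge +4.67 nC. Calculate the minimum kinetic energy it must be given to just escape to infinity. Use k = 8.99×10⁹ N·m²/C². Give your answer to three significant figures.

1.25×10⁻⁶ J

To just escape, total mechanical energy must reach zero at infinity: ½mv²_min + U = 0, so ½mv²_min = −U = |kQq|/r.
|U| = |kQq|/r = (8.99×10⁹ N·m²/C²)(4.67×10⁻⁹)(5.43×10⁻⁹)/(0.183) = 1.25×10⁻⁶ J.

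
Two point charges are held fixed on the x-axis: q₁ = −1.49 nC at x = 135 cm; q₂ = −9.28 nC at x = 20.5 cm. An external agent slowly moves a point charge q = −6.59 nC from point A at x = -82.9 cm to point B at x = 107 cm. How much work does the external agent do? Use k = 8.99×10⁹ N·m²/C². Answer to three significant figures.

For quasistatic motion the external work equals the change in potential energy: W_ext = qΔV = q(V_B − V_A).
At A: distances to the source charges are 2.18 m, 1.03 m; V_A = Σ kqᵢ/rᵢ = -86.8 V.
At B: distances to the source charges are 0.280 m, 0.865 m; V_B = Σ kqᵢ/rᵢ = -144 V.
ΔV = V_B − V_A = -57.5 V.
W_ext = qΔV = (-6.59×10⁻⁹ C)(-57.5 V) = 3.79×10⁻⁷ J.

3.79×10⁻⁷ J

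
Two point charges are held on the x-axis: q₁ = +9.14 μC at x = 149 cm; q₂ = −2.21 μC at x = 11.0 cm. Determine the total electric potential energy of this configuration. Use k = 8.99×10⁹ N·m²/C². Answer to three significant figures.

The work to assemble the configuration equals its total potential energy, U = Σ kqᵢqⱼ/rᵢⱼ over all pairs.
Pair separations: r₁₂ = 1.38 m.
U = (-0.132) = -0.132 J.

-0.132 J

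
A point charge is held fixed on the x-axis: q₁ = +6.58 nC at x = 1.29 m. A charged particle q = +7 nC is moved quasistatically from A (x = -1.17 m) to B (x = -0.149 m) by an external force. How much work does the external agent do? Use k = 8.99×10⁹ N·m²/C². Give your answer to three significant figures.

1.19×10⁻⁷ J

For quasistatic motion the external work equals the change in potential energy: W_ext = qΔV = q(V_B − V_A).
At A: distance to the source charge is 2.46 m; V_A = kq₁/r = 24.0 V.
At B: distance to the source charge is 1.44 m; V_B = kq₁/r = 41.1 V.
ΔV = V_B − V_A = 17.1 V.
W_ext = qΔV = (7.00×10⁻⁹ C)(17.1 V) = 1.19×10⁻⁷ J.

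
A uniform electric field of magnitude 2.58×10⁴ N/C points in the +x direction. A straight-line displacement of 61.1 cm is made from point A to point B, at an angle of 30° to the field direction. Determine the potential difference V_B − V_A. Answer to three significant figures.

Only the component of displacement along E changes the potential: ΔV = −E·d·cosθ.
ΔV = −(2.58×10⁴ V/m)(0.611 m)cos30° = -1.37×10⁴ V.

-1.37×10⁴ V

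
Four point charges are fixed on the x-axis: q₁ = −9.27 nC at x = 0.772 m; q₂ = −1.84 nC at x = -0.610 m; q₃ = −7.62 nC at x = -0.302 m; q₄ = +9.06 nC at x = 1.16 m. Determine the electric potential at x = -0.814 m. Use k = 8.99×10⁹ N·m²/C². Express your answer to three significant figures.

-226 V

The total potential is the scalar sum of each charge's contribution, V = Σ kqᵢ/rᵢ.
Distances from the field point to each charge: r₁ = 1.59 m, r₂ = 0.204 m, r₃ = 0.512 m, r₄ = 1.97 m.
V = k[(-9.27×10⁻⁹)/(1.59) + (-1.84×10⁻⁹)/(0.204) + (-7.62×10⁻⁹)/(0.512) + (9.06×10⁻⁹)/(1.97)] = -226 V.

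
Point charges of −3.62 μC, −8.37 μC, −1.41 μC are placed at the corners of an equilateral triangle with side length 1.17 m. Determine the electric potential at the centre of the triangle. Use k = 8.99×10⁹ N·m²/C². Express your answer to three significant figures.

The total potential is the scalar sum of each charge's contribution, V = Σ kqᵢ/rᵢ.
The distance from each vertex to the centroid is a/√3 = 0.675 m.
V = k[(-3.62×10⁻⁶)/(0.675) + (-8.37×10⁻⁶)/(0.675) + (-1.41×10⁻⁶)/(0.675)] = -1.78×10⁵ V.

-1.78×10⁵ V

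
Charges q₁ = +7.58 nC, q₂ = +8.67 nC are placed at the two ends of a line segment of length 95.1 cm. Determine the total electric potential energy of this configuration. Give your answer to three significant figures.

6.21×10⁻⁷ J

The assembly work is the sum of pairwise potential energies, U = Σ_{i<j} kqᵢqⱼ/rᵢⱼ.
The separation is r = 0.951 m.
U = (6.21×10⁻⁷) = 6.21×10⁻⁷ J.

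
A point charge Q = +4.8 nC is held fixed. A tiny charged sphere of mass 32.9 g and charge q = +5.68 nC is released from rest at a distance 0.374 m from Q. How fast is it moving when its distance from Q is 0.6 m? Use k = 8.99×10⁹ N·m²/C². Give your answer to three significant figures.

Only the electrostatic force acts, so mechanical energy is conserved: ½mv² = U₁ − U₂ = kQq(1/r₁ − 1/r₂).
U₁ − U₂ = (8.99×10⁹ N·m²/C²)(4.80×10⁻⁹ C)(5.68×10⁻⁹ C)(1/0.374 − 1/0.600) = 2.47×10⁻⁷ J.
v = √(2·2.47×10⁻⁷/0.0329) = 3.87×10⁻³ m/s.

3.87×10⁻³ m/s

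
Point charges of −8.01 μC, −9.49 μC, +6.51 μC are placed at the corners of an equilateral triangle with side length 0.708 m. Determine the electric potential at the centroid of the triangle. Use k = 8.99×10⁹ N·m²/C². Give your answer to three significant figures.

-2.42×10⁵ V

The total potential is the scalar sum of each charge's contribution, V = Σ kqᵢ/rᵢ.
The distance from each vertex to the centroid is a/√3 = 0.409 m.
V = k[(-8.01×10⁻⁶)/(0.409) + (-9.49×10⁻⁶)/(0.409) + (6.51×10⁻⁶)/(0.409)] = -2.42×10⁵ V.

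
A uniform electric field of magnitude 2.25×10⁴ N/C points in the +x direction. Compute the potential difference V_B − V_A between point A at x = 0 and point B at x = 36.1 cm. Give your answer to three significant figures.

-8120 V

In a uniform field, potential decreases in the direction of E: V_B − V_A = −E·Δx.
V_B − V_A = −(2.25×10⁴ V/m)(0.361 m) = -8120 V.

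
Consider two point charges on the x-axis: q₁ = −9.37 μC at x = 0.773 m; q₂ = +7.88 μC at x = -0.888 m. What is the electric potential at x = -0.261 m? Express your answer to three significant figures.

Electric potential is a scalar, so the contributions from each charge add algebraically: V = Σ kqᵢ/rᵢ.
Distances from the field point to each charge: r₁ = 1.03 m, r₂ = 0.627 m.
V = k[(-9.37×10⁻⁶)/(1.03) + (7.88×10⁻⁶)/(0.627)] = 3.15×10⁴ V.

3.15×10⁴ V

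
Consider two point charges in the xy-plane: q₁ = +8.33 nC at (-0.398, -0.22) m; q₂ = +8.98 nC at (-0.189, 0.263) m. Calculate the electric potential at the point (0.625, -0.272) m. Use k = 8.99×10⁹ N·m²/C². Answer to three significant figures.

Electric potential is a scalar, so the contributions from each charge add algebraically: V = Σ kqᵢ/rᵢ.
Distances from the field point to each charge: r₁ = 1.02 m, r₂ = 0.974 m.
V = k[(8.33×10⁻⁹)/(1.02) + (8.98×10⁻⁹)/(0.974)] = 156 V.

156 V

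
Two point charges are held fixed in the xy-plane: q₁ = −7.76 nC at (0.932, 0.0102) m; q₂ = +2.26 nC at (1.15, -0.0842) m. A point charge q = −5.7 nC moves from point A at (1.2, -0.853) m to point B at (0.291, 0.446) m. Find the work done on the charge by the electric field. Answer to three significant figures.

The work done by the electric force is W_field = −ΔU = −q(V_B − V_A) = q(V_A − V_B).
At A: distances to the source charges are 0.904 m, 0.770 m; V_A = Σ kqᵢ/rᵢ = -50.8 V.
At B: distances to the source charges are 0.775 m, 1.01 m; V_B = Σ kqᵢ/rᵢ = -69.9 V.
ΔV = V_B − V_A = -19.1 V.
W_field = −qΔV = −(-5.70×10⁻⁹ C)(-19.1 V) = -1.09×10⁻⁷ J.

-1.09×10⁻⁷ J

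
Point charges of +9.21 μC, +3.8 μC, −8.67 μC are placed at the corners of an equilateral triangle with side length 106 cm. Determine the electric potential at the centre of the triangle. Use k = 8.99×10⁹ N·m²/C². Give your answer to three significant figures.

Electric potential is a scalar, so the contributions from each charge add algebraically: V = Σ kqᵢ/rᵢ.
The distance from each vertex to the centroid is a/√3 = 0.612 m.
V = k[(9.21×10⁻⁶)/(0.612) + (3.80×10⁻⁶)/(0.612) + (-8.67×10⁻⁶)/(0.612)] = 6.38×10⁴ V.

6.38×10⁴ V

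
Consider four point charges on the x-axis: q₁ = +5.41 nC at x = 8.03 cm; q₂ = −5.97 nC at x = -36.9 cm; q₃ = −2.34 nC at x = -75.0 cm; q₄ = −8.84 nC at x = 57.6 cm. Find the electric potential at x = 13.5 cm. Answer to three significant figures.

The total potential is the scalar sum of each charge's contribution, V = Σ kqᵢ/rᵢ.
Distances from the field point to each charge: r₁ = 0.0547 m, r₂ = 0.504 m, r₃ = 0.885 m, r₄ = 0.441 m.
V = k[(5.41×10⁻⁹)/(0.0547) + (-5.97×10⁻⁹)/(0.504) + (-2.34×10⁻⁹)/(0.885) + (-8.84×10⁻⁹)/(0.441)] = 579 V.

579 V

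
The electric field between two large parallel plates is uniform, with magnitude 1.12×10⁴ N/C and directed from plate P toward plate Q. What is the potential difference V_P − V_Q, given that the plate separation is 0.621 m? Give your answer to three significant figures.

In a uniform field, potential decreases in the direction of E: ΔV = −E·d for a displacement d parallel to E.
Going from Q to P is a displacement of 0.621 m opposite to the field, so V_P − V_Q = +Ed = 6960 V.

6960 V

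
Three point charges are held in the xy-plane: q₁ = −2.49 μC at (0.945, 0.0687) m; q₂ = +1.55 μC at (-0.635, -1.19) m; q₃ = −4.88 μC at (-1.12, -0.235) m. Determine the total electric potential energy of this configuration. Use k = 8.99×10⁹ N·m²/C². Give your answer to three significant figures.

-0.0283 J

The work to assemble the configuration equals its total potential energy, U = Σ kqᵢqⱼ/rᵢⱼ over all pairs.
Pair separations: r₁₂ = 2.02 m, r₁₃ = 2.09 m, r₂₃ = 1.07 m.
U = (-0.0172) + (0.0523) + (-0.0635) = -0.0283 J.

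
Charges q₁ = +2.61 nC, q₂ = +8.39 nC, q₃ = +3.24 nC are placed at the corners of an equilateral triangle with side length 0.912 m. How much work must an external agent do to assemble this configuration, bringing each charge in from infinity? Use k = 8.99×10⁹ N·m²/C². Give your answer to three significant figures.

The work to assemble the configuration equals its total potential energy, U = Σ kqᵢqⱼ/rᵢⱼ over all pairs.
All three pair separations equal the side length, 0.912 m.
U = (2.16×10⁻⁷) + (8.34×10⁻⁸) + (2.68×10⁻⁷) = 5.67×10⁻⁷ J.

5.67×10⁻⁷ J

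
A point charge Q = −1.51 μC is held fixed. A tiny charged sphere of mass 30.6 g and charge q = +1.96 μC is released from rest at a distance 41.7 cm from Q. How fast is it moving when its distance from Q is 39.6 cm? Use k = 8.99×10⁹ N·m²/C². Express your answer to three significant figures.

0.470 m/s

Only the electrostatic force acts, so mechanical energy is conserved: ½mv² = U₁ − U₂ = kQq(1/r₁ − 1/r₂).
U₁ − U₂ = (8.99×10⁹ N·m²/C²)(-1.51×10⁻⁶ C)(1.96×10⁻⁶ C)(1/0.417 − 1/0.396) = 3.38×10⁻³ J.
v = √(2·3.38×10⁻³/0.0306) = 0.470 m/s.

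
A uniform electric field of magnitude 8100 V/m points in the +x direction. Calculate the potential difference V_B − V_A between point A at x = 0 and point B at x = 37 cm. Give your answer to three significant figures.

In a uniform field, potential decreases in the direction of E: V_B − V_A = −E·Δx.
V_B − V_A = −(8100 V/m)(0.370 m) = -3000 V.

-3000 V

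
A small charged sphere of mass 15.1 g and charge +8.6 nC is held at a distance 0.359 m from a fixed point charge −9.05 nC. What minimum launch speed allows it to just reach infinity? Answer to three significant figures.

To just escape, total mechanical energy must reach zero at infinity: ½mv²_min + U = 0, so ½mv²_min = −U = |kQq|/r.
|U| = |kQq|/r = (8.99×10⁹ N·m²/C²)(9.05×10⁻⁹)(8.60×10⁻⁹)/(0.359) = 1.95×10⁻⁶ J.
v_min = √(2|U|/m) = √(2·1.95×10⁻⁶/0.0151) = 0.0161 m/s.

0.0161 m/s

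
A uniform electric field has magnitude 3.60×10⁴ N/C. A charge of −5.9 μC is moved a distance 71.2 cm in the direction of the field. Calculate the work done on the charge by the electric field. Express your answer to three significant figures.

The potential change for a displacement 71.2 cm in the direction of the field is ΔV = −Ed = -2.56×10⁴ V.
W_field = −qΔV = -0.151 J.

-0.151 J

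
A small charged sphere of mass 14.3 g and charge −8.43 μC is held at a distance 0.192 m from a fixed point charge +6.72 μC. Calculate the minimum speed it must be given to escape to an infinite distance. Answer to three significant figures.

19.3 m/s

To just escape, total mechanical energy must reach zero at infinity: ½mv²_min + U = 0, so ½mv²_min = −U = |kQq|/r.
|U| = |kQq|/r = (8.99×10⁹ N·m²/C²)(6.72×10⁻⁶)(8.43×10⁻⁶)/(0.192) = 2.65 J.
v_min = √(2|U|/m) = √(2·2.65/0.0143) = 19.3 m/s.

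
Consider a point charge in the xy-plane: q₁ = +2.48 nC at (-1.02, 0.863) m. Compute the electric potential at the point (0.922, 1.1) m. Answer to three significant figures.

Electric potential is a scalar, so the contributions from each charge add algebraically: V = Σ kqᵢ/rᵢ.
Distances from the field point to each charge: r₁ = 1.96 m.
V = k[(2.48×10⁻⁹)/(1.96)] = 11.4 V.

11.4 V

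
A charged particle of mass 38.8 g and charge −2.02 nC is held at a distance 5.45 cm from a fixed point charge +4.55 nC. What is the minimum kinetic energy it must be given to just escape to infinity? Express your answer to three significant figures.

To just escape, total mechanical energy must reach zero at infinity: ½mv²_min + U = 0, so ½mv²_min = −U = |kQq|/r.
|U| = |kQq|/r = (8.99×10⁹ N·m²/C²)(4.55×10⁻⁹)(2.02×10⁻⁹)/(0.0545) = 1.52×10⁻⁶ J.

1.52×10⁻⁶ J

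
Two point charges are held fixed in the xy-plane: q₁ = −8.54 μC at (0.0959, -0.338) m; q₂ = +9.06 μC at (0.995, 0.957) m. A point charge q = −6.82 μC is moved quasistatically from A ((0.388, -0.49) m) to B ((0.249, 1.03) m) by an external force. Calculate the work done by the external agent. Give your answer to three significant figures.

-1.60 J

For quasistatic motion the external work equals the change in potential energy: W_ext = qΔV = q(V_B − V_A).
At A: distances to the source charges are 0.329 m, 1.57 m; V_A = Σ kqᵢ/rᵢ = -1.81×10⁵ V.
At B: distances to the source charges are 1.38 m, 0.750 m; V_B = Σ kqᵢ/rᵢ = 5.29×10⁴ V.
ΔV = V_B − V_A = 2.34×10⁵ V.
W_ext = qΔV = (-6.82×10⁻⁶ C)(2.34×10⁵ V) = -1.60 J.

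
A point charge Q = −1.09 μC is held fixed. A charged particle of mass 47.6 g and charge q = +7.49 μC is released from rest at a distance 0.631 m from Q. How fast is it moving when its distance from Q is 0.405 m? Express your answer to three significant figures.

1.65 m/s

Only the electrostatic force acts, so mechanical energy is conserved: ½mv² = U₁ − U₂ = kQq(1/r₁ − 1/r₂).
U₁ − U₂ = (8.99×10⁹ N·m²/C²)(-1.09×10⁻⁶ C)(7.49×10⁻⁶ C)(1/0.631 − 1/0.405) = 0.0649 J.
v = √(2·0.0649/0.0476) = 1.65 m/s.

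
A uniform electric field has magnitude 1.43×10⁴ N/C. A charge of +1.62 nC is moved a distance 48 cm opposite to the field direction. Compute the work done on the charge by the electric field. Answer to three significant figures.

The potential change for a displacement 48 cm opposite to the field direction is ΔV = +Ed = 6860 V.
W_field = −qΔV = -1.11×10⁻⁵ J.

-1.11×10⁻⁵ J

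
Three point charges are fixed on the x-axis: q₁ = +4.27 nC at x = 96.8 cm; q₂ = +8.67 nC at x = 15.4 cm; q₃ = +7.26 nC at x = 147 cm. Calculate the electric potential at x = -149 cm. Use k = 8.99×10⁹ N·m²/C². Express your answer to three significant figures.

Electric potential is a scalar, so the contributions from each charge add algebraically: V = Σ kqᵢ/rᵢ.
Distances from the field point to each charge: r₁ = 2.46 m, r₂ = 1.64 m, r₃ = 2.96 m.
V = k[(4.27×10⁻⁹)/(2.46) + (8.67×10⁻⁹)/(1.64) + (7.26×10⁻⁹)/(2.96)] = 85.1 V.

85.1 V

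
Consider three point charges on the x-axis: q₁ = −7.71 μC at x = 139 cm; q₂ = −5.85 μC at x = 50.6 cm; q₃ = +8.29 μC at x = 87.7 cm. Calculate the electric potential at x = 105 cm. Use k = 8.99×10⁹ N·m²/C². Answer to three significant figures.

The total potential is the scalar sum of each charge's contribution, V = Σ kqᵢ/rᵢ.
Distances from the field point to each charge: r₁ = 0.340 m, r₂ = 0.544 m, r₃ = 0.173 m.
V = k[(-7.71×10⁻⁶)/(0.340) + (-5.85×10⁻⁶)/(0.544) + (8.29×10⁻⁶)/(0.173)] = 1.30×10⁵ V.

1.30×10⁵ V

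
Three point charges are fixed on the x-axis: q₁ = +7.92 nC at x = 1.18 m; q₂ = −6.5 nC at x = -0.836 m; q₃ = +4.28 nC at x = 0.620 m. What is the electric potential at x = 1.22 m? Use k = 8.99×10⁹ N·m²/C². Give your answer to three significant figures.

1820 V

The total potential is the scalar sum of each charge's contribution, V = Σ kqᵢ/rᵢ.
Distances from the field point to each charge: r₁ = 0.0400 m, r₂ = 2.06 m, r₃ = 0.600 m.
V = k[(7.92×10⁻⁹)/(0.0400) + (-6.50×10⁻⁹)/(2.06) + (4.28×10⁻⁹)/(0.600)] = 1820 V.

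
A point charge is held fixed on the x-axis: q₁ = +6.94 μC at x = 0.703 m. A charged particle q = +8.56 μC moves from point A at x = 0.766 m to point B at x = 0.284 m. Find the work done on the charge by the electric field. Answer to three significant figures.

The work done by the electric force is W_field = −ΔU = −q(V_B − V_A) = q(V_A − V_B).
At A: distance to the source charge is 0.0630 m; V_A = kq₁/r = 9.90×10⁵ V.
At B: distance to the source charge is 0.419 m; V_B = kq₁/r = 1.49×10⁵ V.
ΔV = V_B − V_A = -8.41×10⁵ V.
W_field = −qΔV = −(8.56×10⁻⁶ C)(-8.41×10⁵ V) = 7.20 J.

7.20 J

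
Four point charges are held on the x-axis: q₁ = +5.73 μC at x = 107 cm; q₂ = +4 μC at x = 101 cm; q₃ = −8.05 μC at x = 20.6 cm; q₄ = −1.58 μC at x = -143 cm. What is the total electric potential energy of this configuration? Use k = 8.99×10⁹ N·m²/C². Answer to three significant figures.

2.61 J

The work to assemble the configuration equals its total potential energy, U = Σ kqᵢqⱼ/rᵢⱼ over all pairs.
Pair separations: r₁₂ = 0.0600 m, r₁₃ = 0.864 m, r₁₄ = 2.50 m, r₂₃ = 0.804 m, r₂₄ = 2.44 m, r₃₄ = 1.64 m.
Summing all 6 pair terms gives U = 2.61 J.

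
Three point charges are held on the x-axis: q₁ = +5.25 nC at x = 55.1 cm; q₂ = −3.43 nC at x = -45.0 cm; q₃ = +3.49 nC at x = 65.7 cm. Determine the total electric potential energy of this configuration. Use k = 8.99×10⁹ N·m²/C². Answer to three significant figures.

The assembly work is the sum of pairwise potential energies, U = Σ_{i<j} kqᵢqⱼ/rᵢⱼ.
Pair separations: r₁₂ = 1.00 m, r₁₃ = 0.106 m, r₂₃ = 1.11 m.
U = (-1.62×10⁻⁷) + (1.55×10⁻⁶) + (-9.72×10⁻⁸) = 1.30×10⁻⁶ J.

1.30×10⁻⁶ J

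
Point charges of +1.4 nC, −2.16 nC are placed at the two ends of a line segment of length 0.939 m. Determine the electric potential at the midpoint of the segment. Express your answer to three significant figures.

Electric potential is a scalar, so the contributions from each charge add algebraically: V = Σ kqᵢ/rᵢ.
Each charge is 0.469 m from the midpoint.
V = k[(1.40×10⁻⁹)/(0.469) + (-2.16×10⁻⁹)/(0.469)] = -14.6 V.

-14.6 V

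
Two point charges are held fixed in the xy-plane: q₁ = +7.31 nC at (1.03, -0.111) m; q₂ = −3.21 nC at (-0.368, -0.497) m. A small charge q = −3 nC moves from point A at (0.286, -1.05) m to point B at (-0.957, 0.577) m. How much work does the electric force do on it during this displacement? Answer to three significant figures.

-4.04×10⁻⁸ J

The work done by the electric force is W_field = −ΔU = −q(V_B − V_A) = q(V_A − V_B).
At A: distances to the source charges are 1.20 m, 0.856 m; V_A = Σ kqᵢ/rᵢ = 21.2 V.
At B: distances to the source charges are 2.10 m, 1.22 m; V_B = Σ kqᵢ/rᵢ = 7.69 V.
ΔV = V_B − V_A = -13.5 V.
W_field = −qΔV = −(-3.00×10⁻⁹ C)(-13.5 V) = -4.04×10⁻⁸ J.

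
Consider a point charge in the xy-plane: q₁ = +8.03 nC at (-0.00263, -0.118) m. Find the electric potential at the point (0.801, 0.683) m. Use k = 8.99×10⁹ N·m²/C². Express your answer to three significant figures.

The total potential is the scalar sum of each charge's contribution, V = Σ kqᵢ/rᵢ.
Distances from the field point to each charge: r₁ = 1.13 m.
V = k[(8.03×10⁻⁹)/(1.13)] = 63.6 V.

63.6 V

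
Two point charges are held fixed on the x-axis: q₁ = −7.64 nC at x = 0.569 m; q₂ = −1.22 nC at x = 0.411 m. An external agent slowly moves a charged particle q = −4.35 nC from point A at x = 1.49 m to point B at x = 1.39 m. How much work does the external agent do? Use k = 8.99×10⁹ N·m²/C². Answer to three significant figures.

4.40×10⁻⁸ J

For quasistatic motion the external work equals the change in potential energy: W_ext = qΔV = q(V_B − V_A).
At A: distances to the source charges are 0.921 m, 1.08 m; V_A = Σ kqᵢ/rᵢ = -84.7 V.
At B: distances to the source charges are 0.821 m, 0.979 m; V_B = Σ kqᵢ/rᵢ = -94.9 V.
ΔV = V_B − V_A = -10.1 V.
W_ext = qΔV = (-4.35×10⁻⁹ C)(-10.1 V) = 4.40×10⁻⁸ J.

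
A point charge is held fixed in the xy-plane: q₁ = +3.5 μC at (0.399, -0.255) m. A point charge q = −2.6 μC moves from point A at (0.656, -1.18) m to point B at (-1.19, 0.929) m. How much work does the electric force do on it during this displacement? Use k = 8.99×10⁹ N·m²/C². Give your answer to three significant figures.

-0.0439 J

The work done by the electric force is W_field = −ΔU = −q(V_B − V_A) = q(V_A − V_B).
At A: distance to the source charge is 0.960 m; V_A = kq₁/r = 3.28×10⁴ V.
At B: distance to the source charge is 1.98 m; V_B = kq₁/r = 1.59×10⁴ V.
ΔV = V_B − V_A = -1.69×10⁴ V.
W_field = −qΔV = −(-2.60×10⁻⁶ C)(-1.69×10⁴ V) = -0.0439 J.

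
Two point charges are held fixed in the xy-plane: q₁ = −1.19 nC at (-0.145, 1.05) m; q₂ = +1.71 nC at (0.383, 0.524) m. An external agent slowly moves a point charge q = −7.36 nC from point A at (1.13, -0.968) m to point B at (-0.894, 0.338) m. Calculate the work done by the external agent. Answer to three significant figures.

For quasistatic motion the external work equals the change in potential energy: W_ext = qΔV = q(V_B − V_A).
At A: distances to the source charges are 2.39 m, 1.67 m; V_A = Σ kqᵢ/rᵢ = 4.73 V.
At B: distances to the source charges are 1.03 m, 1.29 m; V_B = Σ kqᵢ/rᵢ = 1.56 V.
ΔV = V_B − V_A = -3.17 V.
W_ext = qΔV = (-7.36×10⁻⁹ C)(-3.17 V) = 2.33×10⁻⁸ J.

2.33×10⁻⁸ J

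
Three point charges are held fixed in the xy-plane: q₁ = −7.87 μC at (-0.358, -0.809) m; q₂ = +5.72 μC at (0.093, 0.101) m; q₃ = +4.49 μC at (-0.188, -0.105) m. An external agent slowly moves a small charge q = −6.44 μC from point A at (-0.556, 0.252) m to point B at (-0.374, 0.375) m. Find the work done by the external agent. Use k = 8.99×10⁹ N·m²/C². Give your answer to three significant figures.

For quasistatic motion the external work equals the change in potential energy: W_ext = qΔV = q(V_B − V_A).
At A: distances to the source charges are 1.08 m, 0.666 m, 0.513 m; V_A = Σ kqᵢ/rᵢ = 9.03×10⁴ V.
At B: distances to the source charges are 1.18 m, 0.541 m, 0.515 m; V_B = Σ kqᵢ/rᵢ = 1.14×10⁵ V.
ΔV = V_B − V_A = 2.33×10⁴ V.
W_ext = qΔV = (-6.44×10⁻⁶ C)(2.33×10⁴ V) = -0.150 J.

-0.150 J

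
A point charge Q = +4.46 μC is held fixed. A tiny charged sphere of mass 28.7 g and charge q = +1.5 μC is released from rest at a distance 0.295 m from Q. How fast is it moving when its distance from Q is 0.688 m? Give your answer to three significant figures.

Only the electrostatic force acts, so mechanical energy is conserved: ½mv² = U₁ − U₂ = kQq(1/r₁ − 1/r₂).
U₁ − U₂ = (8.99×10⁹ N·m²/C²)(4.46×10⁻⁶ C)(1.50×10⁻⁶ C)(1/0.295 − 1/0.688) = 0.116 J.
v = √(2·0.116/0.0287) = 2.85 m/s.

2.85 m/s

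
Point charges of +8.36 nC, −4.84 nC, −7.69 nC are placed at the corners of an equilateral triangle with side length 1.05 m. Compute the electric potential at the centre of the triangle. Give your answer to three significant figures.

The total potential is the scalar sum of each charge's contribution, V = Σ kqᵢ/rᵢ.
The distance from each vertex to the centroid is a/√3 = 0.606 m.
V = k[(8.36×10⁻⁹)/(0.606) + (-4.84×10⁻⁹)/(0.606) + (-7.69×10⁻⁹)/(0.606)] = -61.8 V.

-61.8 V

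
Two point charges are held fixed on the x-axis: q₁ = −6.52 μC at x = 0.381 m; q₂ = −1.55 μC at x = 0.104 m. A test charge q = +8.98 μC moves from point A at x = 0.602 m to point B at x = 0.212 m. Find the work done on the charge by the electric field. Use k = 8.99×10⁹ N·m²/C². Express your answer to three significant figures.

The work done by the electric force is W_field = −ΔU = −q(V_B − V_A) = q(V_A − V_B).
At A: distances to the source charges are 0.221 m, 0.498 m; V_A = Σ kqᵢ/rᵢ = -2.93×10⁵ V.
At B: distances to the source charges are 0.169 m, 0.108 m; V_B = Σ kqᵢ/rᵢ = -4.76×10⁵ V.
ΔV = V_B − V_A = -1.83×10⁵ V.
W_field = −qΔV = −(8.98×10⁻⁶ C)(-1.83×10⁵ V) = 1.64 J.

1.64 J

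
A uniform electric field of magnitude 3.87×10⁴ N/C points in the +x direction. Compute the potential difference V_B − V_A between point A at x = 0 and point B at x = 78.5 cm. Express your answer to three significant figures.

-3.04×10⁴ V

In a uniform field, potential decreases in the direction of E: V_B − V_A = −E·Δx.
V_B − V_A = −(3.87×10⁴ V/m)(0.785 m) = -3.04×10⁴ V.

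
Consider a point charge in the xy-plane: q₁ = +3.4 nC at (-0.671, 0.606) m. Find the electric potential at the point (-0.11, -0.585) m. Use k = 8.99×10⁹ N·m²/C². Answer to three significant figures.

23.2 V

Electric potential is a scalar, so the contributions from each charge add algebraically: V = Σ kqᵢ/rᵢ.
Distances from the field point to each charge: r₁ = 1.32 m.
V = k[(3.40×10⁻⁹)/(1.32)] = 23.2 V.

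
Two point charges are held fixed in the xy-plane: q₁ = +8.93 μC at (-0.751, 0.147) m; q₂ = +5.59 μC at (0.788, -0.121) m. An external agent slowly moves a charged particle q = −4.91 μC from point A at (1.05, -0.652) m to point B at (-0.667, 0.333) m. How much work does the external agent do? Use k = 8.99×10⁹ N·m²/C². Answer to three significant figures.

-1.48 J

For quasistatic motion the external work equals the change in potential energy: W_ext = qΔV = q(V_B − V_A).
At A: distances to the source charges are 1.97 m, 0.592 m; V_A = Σ kqᵢ/rᵢ = 1.26×10⁵ V.
At B: distances to the source charges are 0.204 m, 1.52 m; V_B = Σ kqᵢ/rᵢ = 4.26×10⁵ V.
ΔV = V_B − V_A = 3.01×10⁵ V.
W_ext = qΔV = (-4.91×10⁻⁶ C)(3.01×10⁵ V) = -1.48 J.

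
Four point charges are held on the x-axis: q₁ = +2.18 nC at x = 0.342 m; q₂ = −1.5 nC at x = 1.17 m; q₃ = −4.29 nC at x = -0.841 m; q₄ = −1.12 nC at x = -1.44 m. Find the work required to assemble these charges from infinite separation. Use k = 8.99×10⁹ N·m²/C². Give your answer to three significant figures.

The assembly work is the sum of pairwise potential energies, U = Σ_{i<j} kqᵢqⱼ/rᵢⱼ.
Pair separations: r₁₂ = 0.828 m, r₁₃ = 1.18 m, r₁₄ = 1.78 m, r₂₃ = 2.01 m, r₂₄ = 2.61 m, r₃₄ = 0.599 m.
Summing all 6 pair terms gives U = -1.22×10⁻⁸ J.

-1.22×10⁻⁸ J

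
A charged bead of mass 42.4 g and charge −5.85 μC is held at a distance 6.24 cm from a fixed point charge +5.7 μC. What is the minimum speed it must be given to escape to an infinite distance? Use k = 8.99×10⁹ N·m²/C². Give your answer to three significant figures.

To just escape, total mechanical energy must reach zero at infinity: ½mv²_min + U = 0, so ½mv²_min = −U = |kQq|/r.
|U| = |kQq|/r = (8.99×10⁹ N·m²/C²)(5.70×10⁻⁶)(5.85×10⁻⁶)/(0.0624) = 4.80 J.
v_min = √(2|U|/m) = √(2·4.80/0.0424) = 15.1 m/s.

15.1 m/s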